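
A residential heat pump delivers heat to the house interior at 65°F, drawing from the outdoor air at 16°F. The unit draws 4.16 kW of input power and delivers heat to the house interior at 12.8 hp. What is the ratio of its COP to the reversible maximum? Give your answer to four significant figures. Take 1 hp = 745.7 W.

Converting, Q̇_H = 12.80 hp = 9.545 kW, so COP_actual = Q̇_H/Ẇ = 9.545/4.160 = 2.294.
In absolute terms T_C = 264.26 K and T_H = 291.48 K, so ΔT = 27.22 K.
COP_Carnot = T_H/ΔT = 291.48/27.22 = 10.71.
η_II = COP_actual/COP_Carnot = 2.294/10.71 = 0.2143.

0.2143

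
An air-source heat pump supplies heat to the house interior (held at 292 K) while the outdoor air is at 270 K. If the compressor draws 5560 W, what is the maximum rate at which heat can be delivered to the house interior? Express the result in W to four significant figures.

The reservoir spacing is ΔT = 292 − 270 = 22.00 K.
COP_Carnot = T_H/ΔT = 292.00/22.00 = 13.27.
Q̇_max = COP_Carnot × Ẇ = 13.27 × 5560 W = 73800 W.

73800 W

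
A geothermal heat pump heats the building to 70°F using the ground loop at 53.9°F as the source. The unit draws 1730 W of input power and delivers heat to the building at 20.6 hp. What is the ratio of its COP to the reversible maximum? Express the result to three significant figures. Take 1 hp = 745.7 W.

0.270

Converting, Q̇_H = 20.60 hp = 15360 W, so COP_actual = Q̇_H/Ẇ = 15360/1730 = 8.879.
In absolute terms T_C = 285.32 K and T_H = 294.26 K, so ΔT = 8.944 K.
COP_Carnot = T_H/ΔT = 294.26/8.944 = 32.90.
η_II = COP_actual/COP_Carnot = 8.879/32.90 = 0.2699.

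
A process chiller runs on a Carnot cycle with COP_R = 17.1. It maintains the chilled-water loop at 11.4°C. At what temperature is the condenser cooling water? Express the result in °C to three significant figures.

COP_R = T_C/(T_H − T_C) gives T_H − T_C = T_C/COP.
With T_C = 284.55 K, T_H = 284.55 × (1 + 1/17.1) = 301.19 K.
Converting, 301.19 K = 28.04°C.

28.0 °C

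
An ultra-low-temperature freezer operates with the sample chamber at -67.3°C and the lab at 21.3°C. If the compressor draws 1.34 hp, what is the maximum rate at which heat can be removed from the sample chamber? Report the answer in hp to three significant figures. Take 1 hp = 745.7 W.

In absolute terms T_C = 205.85 K and T_H = 294.45 K, so ΔT = 88.60 K.
COP_Carnot = T_C/ΔT = 205.85/88.60 = 2.323.
Q̇_max = COP_Carnot × Ẇ = 2.323 × 1.340 hp = 3.113 hp.

3.11 hp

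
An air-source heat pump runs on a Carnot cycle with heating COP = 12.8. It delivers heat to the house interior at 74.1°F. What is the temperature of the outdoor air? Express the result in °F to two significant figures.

32 °F

COP_HP = T_H/(T_H − T_C) gives T_H − T_C = T_H/COP.
With T_H = 296.54 K, T_C = 296.54 × (1 − 1/12.8) = 273.37 K.
Converting, 273.37 K = 32.40°F.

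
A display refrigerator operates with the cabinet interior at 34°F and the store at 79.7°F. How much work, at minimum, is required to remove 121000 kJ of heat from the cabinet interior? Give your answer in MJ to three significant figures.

In absolute terms T_C = 274.26 K and T_H = 299.65 K, so ΔT = 25.39 K.
The reversible limit is COP_R = T_C/ΔT = 10.80, so W_min = Q_C/COP = Q_C·ΔT/T_C.
W_min = 121000 × 25.39/274.26 = 11200 kJ = 11.20 MJ.

11.2 MJ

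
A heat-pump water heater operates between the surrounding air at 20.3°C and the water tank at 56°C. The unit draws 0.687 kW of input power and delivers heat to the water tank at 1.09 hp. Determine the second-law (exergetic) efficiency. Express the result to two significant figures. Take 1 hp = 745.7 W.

0.13

Converting, Q̇_H = 1.090 hp = 0.8128 kW, so COP_actual = Q̇_H/Ẇ = 0.8128/0.6870 = 1.183.
In absolute terms T_C = 293.45 K and T_H = 329.15 K, so ΔT = 35.70 K.
COP_Carnot = T_H/ΔT = 329.15/35.70 = 9.220.
η_II = COP_actual/COP_Carnot = 1.183/9.220 = 0.1283.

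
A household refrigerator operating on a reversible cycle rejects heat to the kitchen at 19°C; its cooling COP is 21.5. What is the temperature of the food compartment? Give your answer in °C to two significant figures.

For a Carnot refrigerator COP_R = T_C/(T_H − T_C), so T_C = COP·T_H/(1 + COP).
With T_H = 292.15 K, T_C = 21.5 × 292.15/22.50 = 279.17 K.
Converting, 279.17 K = 6.02°C.

6.0 °C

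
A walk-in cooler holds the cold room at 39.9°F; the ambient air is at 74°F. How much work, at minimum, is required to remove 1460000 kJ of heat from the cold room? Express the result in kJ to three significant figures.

99700 kJ

In absolute terms T_C = 277.54 K and T_H = 296.48 K, so ΔT = 18.94 K.
The reversible limit is COP_R = T_C/ΔT = 14.65, so W_min = Q_C/COP = Q_C·ΔT/T_C.
W_min = 1460000 × 18.94/277.54 = 99660 kJ.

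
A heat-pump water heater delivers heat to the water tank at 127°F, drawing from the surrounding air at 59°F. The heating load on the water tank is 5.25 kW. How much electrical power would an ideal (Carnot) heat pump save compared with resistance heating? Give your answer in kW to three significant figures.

4.64 kW

In absolute terms T_C = 288.15 K and T_H = 325.93 K, so ΔT = 37.78 K.
COP_Carnot = T_H/ΔT = 325.93/37.78 = 8.628.
Resistance heating needs Ẇ_res = Q̇_H = 5.250 kW; the reversible heat pump needs only Ẇ_hp = Q̇_H/COP = 0.6085 kW.
Saving = 5.250 − 0.6085 = 4.641 kW.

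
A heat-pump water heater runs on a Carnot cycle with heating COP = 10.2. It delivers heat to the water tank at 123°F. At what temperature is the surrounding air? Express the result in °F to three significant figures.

COP_HP = T_H/(T_H − T_C) gives T_H − T_C = T_H/COP.
With T_H = 323.71 K, T_C = 323.71 × (1 − 1/10.2) = 291.97 K.
Converting, 291.97 K = 65.88°F.

65.9 °F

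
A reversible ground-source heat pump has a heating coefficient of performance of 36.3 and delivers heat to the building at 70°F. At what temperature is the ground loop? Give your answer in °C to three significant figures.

13.0 °C

COP_HP = T_H/(T_H − T_C) gives T_H − T_C = T_H/COP.
With T_H = 294.26 K, T_C = 294.26 × (1 − 1/36.3) = 286.15 K.
Converting, 286.15 K = 13.00°C.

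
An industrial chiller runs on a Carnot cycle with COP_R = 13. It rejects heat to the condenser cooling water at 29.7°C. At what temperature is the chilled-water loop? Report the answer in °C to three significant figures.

8.07 °C

For a Carnot refrigerator COP_R = T_C/(T_H − T_C), so T_C = COP·T_H/(1 + COP).
With T_H = 302.85 K, T_C = 13 × 302.85/14.00 = 281.22 K.
Converting, 281.22 K = 8.07°C.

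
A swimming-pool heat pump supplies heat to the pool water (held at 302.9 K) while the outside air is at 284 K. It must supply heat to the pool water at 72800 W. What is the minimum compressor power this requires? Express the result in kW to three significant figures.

The reservoir spacing is ΔT = 302.9 − 284 = 18.90 K.
COP_Carnot = T_H/ΔT = 302.90/18.90 = 16.03.
Ẇ_min = Q̇/COP_Carnot = 72800/16.03 = 4542 W = 4.542 kW.

4.54 kW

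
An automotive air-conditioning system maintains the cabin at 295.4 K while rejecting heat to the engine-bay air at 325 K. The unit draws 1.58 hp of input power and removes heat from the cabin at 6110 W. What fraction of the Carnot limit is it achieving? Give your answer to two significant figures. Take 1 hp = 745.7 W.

Converting, Q̇_C = 6110 W = 8.194 hp, so COP_actual = Q̇_C/Ẇ = 8.194/1.580 = 5.186.
The reservoir spacing is ΔT = 325 − 295.4 = 29.60 K.
COP_Carnot = T_C/ΔT = 295.40/29.60 = 9.980.
η_II = COP_actual/COP_Carnot = 5.186/9.980 = 0.5196.

0.52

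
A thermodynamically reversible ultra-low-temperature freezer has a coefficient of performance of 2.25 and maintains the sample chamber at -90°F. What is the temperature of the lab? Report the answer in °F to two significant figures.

74 °F

COP_R = T_C/(T_H − T_C) gives T_H − T_C = T_C/COP.
With T_C = 205.37 K, T_H = 205.37 × (1 + 1/2.25) = 296.65 K.
Converting, 296.65 K = 74.30°F.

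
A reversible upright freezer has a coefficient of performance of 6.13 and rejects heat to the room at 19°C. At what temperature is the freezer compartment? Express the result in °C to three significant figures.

-22.0 °C

For a Carnot refrigerator COP_R = T_C/(T_H − T_C), so T_C = COP·T_H/(1 + COP).
With T_H = 292.15 K, T_C = 6.13 × 292.15/7.130 = 251.18 K.
Converting, 251.18 K = -21.97°C.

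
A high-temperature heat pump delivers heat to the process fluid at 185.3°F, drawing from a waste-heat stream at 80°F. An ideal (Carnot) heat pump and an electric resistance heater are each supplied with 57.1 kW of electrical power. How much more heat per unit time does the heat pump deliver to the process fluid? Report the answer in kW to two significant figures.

In absolute terms T_C = 299.82 K and T_H = 358.32 K, so ΔT = 58.50 K.
COP_Carnot = T_H/ΔT = 358.32/58.50 = 6.125.
The heat pump delivers Q̇_H = COP × Ẇ = 349.7 kW; the resistance heater delivers Ẇ = 57.10 kW.
Extra = (COP − 1)·Ẇ = 292.6 kW.

290 kW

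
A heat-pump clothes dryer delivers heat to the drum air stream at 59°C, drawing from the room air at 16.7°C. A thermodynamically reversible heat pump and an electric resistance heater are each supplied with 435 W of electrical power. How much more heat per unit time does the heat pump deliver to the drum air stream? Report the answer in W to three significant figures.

2980 W

In absolute terms T_C = 289.85 K and T_H = 332.15 K, so ΔT = 42.30 K.
COP_Carnot = T_H/ΔT = 332.15/42.30 = 7.852.
The heat pump delivers Q̇_H = COP × Ẇ = 3416 W; the resistance heater delivers Ẇ = 435.0 W.
Extra = (COP − 1)·Ẇ = 2981 W.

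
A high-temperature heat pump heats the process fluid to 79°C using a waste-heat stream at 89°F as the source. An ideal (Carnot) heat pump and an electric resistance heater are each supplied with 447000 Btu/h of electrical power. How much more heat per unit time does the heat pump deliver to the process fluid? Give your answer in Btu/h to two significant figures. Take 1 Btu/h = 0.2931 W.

In absolute terms T_C = 304.82 K and T_H = 352.15 K, so ΔT = 47.33 K.
COP_Carnot = T_H/ΔT = 352.15/47.33 = 7.440.
The heat pump delivers Q̇_H = COP × Ẇ = 3326000 Btu/h; the resistance heater delivers Ẇ = 447000 Btu/h.
Extra = (COP − 1)·Ẇ = 2879000 Btu/h.

2900000 Btu/h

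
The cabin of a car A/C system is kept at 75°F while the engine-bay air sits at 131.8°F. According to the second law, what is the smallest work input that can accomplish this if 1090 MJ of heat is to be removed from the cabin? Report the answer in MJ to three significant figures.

In absolute terms T_C = 297.04 K and T_H = 328.59 K, so ΔT = 31.56 K.
The reversible limit is COP_R = T_C/ΔT = 9.413, so W_min = Q_C/COP = Q_C·ΔT/T_C.
W_min = 1090 × 31.56/297.04 = 115.8 MJ.

116 MJ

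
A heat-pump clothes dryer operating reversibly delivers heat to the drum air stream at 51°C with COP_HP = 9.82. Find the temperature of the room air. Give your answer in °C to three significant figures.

COP_HP = T_H/(T_H − T_C) gives T_H − T_C = T_H/COP.
With T_H = 324.15 K, T_C = 324.15 × (1 − 1/9.82) = 291.14 K.
Converting, 291.14 K = 17.99°C.

18.0 °C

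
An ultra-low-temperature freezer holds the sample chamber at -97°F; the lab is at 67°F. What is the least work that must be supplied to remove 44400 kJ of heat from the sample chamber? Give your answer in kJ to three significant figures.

In absolute terms T_C = 201.48 K and T_H = 292.59 K, so ΔT = 91.11 K.
The reversible limit is COP_R = T_C/ΔT = 2.211, so W_min = Q_C/COP = Q_C·ΔT/T_C.
W_min = 44400 × 91.11/201.48 = 20080 kJ.

20100 kJ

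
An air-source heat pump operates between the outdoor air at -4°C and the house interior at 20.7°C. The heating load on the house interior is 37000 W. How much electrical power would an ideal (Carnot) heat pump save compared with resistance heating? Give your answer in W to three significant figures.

33900 W

In absolute terms T_C = 269.15 K and T_H = 293.85 K, so ΔT = 24.70 K.
COP_Carnot = T_H/ΔT = 293.85/24.70 = 11.90.
Resistance heating needs Ẇ_res = Q̇_H = 37000 W; the reversible heat pump needs only Ẇ_hp = Q̇_H/COP = 3110 W.
Saving = 37000 − 3110 = 33890 W.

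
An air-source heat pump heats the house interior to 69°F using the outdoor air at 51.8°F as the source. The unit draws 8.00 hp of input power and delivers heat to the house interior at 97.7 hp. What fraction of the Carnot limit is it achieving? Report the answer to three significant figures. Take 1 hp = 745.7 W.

0.397

COP_actual = Q̇_H/Ẇ = 97.70/8.000 = 12.21.
In absolute terms T_C = 284.15 K and T_H = 293.71 K, so ΔT = 9.556 K.
COP_Carnot = T_H/ΔT = 293.71/9.556 = 30.74.
η_II = COP_actual/COP_Carnot = 12.21/30.74 = 0.3973.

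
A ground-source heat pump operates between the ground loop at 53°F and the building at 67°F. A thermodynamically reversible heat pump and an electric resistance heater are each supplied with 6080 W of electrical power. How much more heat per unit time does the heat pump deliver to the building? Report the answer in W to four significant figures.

222600 W

In absolute terms T_C = 284.82 K and T_H = 292.59 K, so ΔT = 7.778 K.
COP_Carnot = T_H/ΔT = 292.59/7.778 = 37.62.
The heat pump delivers Q̇_H = COP × Ẇ = 228700 W; the resistance heater delivers Ẇ = 6080 W.
Extra = (COP − 1)·Ẇ = 222600 W.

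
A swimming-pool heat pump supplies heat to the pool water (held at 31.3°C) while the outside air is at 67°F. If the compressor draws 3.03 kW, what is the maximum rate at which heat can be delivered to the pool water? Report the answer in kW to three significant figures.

In absolute terms T_C = 292.59 K and T_H = 304.45 K, so ΔT = 11.86 K.
COP_Carnot = T_H/ΔT = 304.45/11.86 = 25.68.
Q̇_max = COP_Carnot × Ẇ = 25.68 × 3.030 kW = 77.81 kW.

77.8 kW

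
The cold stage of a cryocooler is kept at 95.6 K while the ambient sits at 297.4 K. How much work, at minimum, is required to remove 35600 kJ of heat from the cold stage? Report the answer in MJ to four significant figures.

75.15 MJ

The reservoir spacing is ΔT = 297.4 − 95.6 = 201.8 K.
The reversible limit is COP_R = T_C/ΔT = 0.4737, so W_min = Q_C/COP = Q_C·ΔT/T_C.
W_min = 35600 × 201.8/95.60 = 75150 kJ = 75.15 MJ.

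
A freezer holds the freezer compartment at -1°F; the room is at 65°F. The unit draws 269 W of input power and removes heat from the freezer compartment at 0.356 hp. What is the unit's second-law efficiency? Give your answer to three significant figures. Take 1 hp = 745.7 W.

Converting, Q̇_C = 0.3560 hp = 265.5 W, so COP_actual = Q̇_C/Ẇ = 265.5/269.0 = 0.9869.
In absolute terms T_C = 254.82 K and T_H = 291.48 K, so ΔT = 36.67 K.
COP_Carnot = T_C/ΔT = 254.82/36.67 = 6.950.
η_II = COP_actual/COP_Carnot = 0.9869/6.950 = 0.1420.

0.142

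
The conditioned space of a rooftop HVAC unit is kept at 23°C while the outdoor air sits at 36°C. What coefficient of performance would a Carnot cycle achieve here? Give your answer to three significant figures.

22.8

In absolute terms T_C = 296.15 K and T_H = 309.15 K, so ΔT = 13.00 K.
For a reversible cycle, COP_Carnot = T_C/ΔT = 296.15/13.00 = 22.78.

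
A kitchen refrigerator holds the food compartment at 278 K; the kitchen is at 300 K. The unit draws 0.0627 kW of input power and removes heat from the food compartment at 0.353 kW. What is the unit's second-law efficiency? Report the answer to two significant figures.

COP_actual = Q̇_C/Ẇ = 0.3530/0.06270 = 5.630.
The reservoir spacing is ΔT = 300 − 278 = 22.00 K.
COP_Carnot = T_C/ΔT = 278.00/22.00 = 12.64.
η_II = COP_actual/COP_Carnot = 5.630/12.64 = 0.4455.

0.45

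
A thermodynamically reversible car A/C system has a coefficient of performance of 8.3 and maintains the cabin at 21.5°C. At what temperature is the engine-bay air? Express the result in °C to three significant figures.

57.0 °C

COP_R = T_C/(T_H − T_C) gives T_H − T_C = T_C/COP.
With T_C = 294.65 K, T_H = 294.65 × (1 + 1/8.3) = 330.15 K.
Converting, 330.15 K = 57.00°C.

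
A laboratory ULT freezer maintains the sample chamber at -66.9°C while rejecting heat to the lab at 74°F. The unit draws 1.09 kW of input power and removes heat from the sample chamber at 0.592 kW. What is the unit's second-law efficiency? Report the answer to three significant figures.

0.238

COP_actual = Q̇_C/Ẇ = 0.5920/1.090 = 0.5431.
In absolute terms T_C = 206.25 K and T_H = 296.48 K, so ΔT = 90.23 K.
COP_Carnot = T_C/ΔT = 206.25/90.23 = 2.286.
η_II = COP_actual/COP_Carnot = 0.5431/2.286 = 0.2376.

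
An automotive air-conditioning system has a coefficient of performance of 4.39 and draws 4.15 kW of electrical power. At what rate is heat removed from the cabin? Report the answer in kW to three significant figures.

Q̇_C = COP × Ẇ = 4.39 × 4.150 = 18.22 kW.

18.2 kW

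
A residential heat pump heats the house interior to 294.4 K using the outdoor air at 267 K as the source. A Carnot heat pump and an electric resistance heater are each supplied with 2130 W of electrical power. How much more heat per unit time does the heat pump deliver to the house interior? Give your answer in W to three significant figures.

The reservoir spacing is ΔT = 294.4 − 267 = 27.40 K.
COP_Carnot = T_H/ΔT = 294.40/27.40 = 10.74.
The heat pump delivers Q̇_H = COP × Ẇ = 22890 W; the resistance heater delivers Ẇ = 2130 W.
Extra = (COP − 1)·Ẇ = 20760 W.

20800 W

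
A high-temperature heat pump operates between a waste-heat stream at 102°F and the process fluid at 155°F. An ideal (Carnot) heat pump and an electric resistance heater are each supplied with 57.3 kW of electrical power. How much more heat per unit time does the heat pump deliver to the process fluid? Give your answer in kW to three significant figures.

607 kW

In absolute terms T_C = 312.04 K and T_H = 341.48 K, so ΔT = 29.44 K.
COP_Carnot = T_H/ΔT = 341.48/29.44 = 11.60.
The heat pump delivers Q̇_H = COP × Ẇ = 664.5 kW; the resistance heater delivers Ẇ = 57.30 kW.
Extra = (COP − 1)·Ẇ = 607.2 kW.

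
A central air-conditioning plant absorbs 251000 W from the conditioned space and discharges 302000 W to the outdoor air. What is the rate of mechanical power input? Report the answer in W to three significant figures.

For a cyclic device the first law requires Q̇_H = Q̇_C + Ẇ.
Ẇ = Q̇_H − Q̇_C = 51000 W.

51000 W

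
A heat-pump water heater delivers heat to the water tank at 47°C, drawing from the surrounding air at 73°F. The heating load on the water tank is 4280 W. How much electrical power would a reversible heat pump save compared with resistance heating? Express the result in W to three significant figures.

3960 W

In absolute terms T_C = 295.93 K and T_H = 320.15 K, so ΔT = 24.22 K.
COP_Carnot = T_H/ΔT = 320.15/24.22 = 13.22.
Resistance heating needs Ẇ_res = Q̇_H = 4280 W; the reversible heat pump needs only Ẇ_hp = Q̇_H/COP = 323.8 W.
Saving = 4280 − 323.8 = 3956 W.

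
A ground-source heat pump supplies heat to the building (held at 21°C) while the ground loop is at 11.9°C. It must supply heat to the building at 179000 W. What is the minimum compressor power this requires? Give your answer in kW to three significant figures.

In absolute terms T_C = 285.05 K and T_H = 294.15 K, so ΔT = 9.100 K.
COP_Carnot = T_H/ΔT = 294.15/9.100 = 32.32.
Ẇ_min = Q̇/COP_Carnot = 179000/32.32 = 5538 W = 5.538 kW.

5.54 kW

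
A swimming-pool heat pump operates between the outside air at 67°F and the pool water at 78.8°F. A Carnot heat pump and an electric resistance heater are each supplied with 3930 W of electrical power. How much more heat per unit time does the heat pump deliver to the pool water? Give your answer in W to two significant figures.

180000 W

In absolute terms T_C = 292.59 K and T_H = 299.15 K, so ΔT = 6.556 K.
COP_Carnot = T_H/ΔT = 299.15/6.556 = 45.63.
The heat pump delivers Q̇_H = COP × Ẇ = 179300 W; the resistance heater delivers Ẇ = 3930 W.
Extra = (COP − 1)·Ẇ = 175400 W.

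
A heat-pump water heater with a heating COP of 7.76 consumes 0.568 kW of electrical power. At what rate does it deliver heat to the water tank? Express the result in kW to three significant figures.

4.41 kW

Q̇_H = COP_HP × Ẇ = 7.76 × 0.5680 = 4.408 kW.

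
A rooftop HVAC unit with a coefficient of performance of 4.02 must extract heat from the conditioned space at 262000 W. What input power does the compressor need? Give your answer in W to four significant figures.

Ẇ = Q̇_C/COP = 262000/4.02 = 65170 W.

65170 W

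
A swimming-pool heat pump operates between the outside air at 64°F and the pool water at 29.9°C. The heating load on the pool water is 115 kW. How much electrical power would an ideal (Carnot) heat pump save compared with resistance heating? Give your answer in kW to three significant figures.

110 kW

In absolute terms T_C = 290.93 K and T_H = 303.05 K, so ΔT = 12.12 K.
COP_Carnot = T_H/ΔT = 303.05/12.12 = 25.00.
Resistance heating needs Ẇ_res = Q̇_H = 115.0 kW; the reversible heat pump needs only Ẇ_hp = Q̇_H/COP = 4.600 kW.
Saving = 115.0 − 4.600 = 110.4 kW.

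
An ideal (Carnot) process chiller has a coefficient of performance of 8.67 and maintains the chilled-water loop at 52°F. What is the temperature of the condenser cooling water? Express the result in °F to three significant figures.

111 °F

COP_R = T_C/(T_H − T_C) gives T_H − T_C = T_C/COP.
With T_C = 284.26 K, T_H = 284.26 × (1 + 1/8.67) = 317.05 K.
Converting, 317.05 K = 111.02°F.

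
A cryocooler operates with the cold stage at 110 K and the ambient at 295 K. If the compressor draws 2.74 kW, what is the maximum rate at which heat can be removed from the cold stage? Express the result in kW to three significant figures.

1.63 kW

The reservoir spacing is ΔT = 295 − 110 = 185.0 K.
COP_Carnot = T_C/ΔT = 110.00/185.0 = 0.5946.
Q̇_max = COP_Carnot × Ẇ = 0.5946 × 2.740 kW = 1.629 kW.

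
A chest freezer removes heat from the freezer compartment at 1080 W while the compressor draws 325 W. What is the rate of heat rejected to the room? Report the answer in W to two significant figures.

1400 W

For a cyclic device the first law requires Q̇_H = Q̇_C + Ẇ.
Q̇_H = Q̇_C + Ẇ = 1405 W.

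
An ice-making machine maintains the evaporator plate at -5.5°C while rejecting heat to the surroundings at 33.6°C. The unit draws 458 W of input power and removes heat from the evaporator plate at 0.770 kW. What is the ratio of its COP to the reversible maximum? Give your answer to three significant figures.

0.246

Converting, Q̇_C = 0.7700 kW = 770.0 W, so COP_actual = Q̇_C/Ẇ = 770.0/458.0 = 1.681.
In absolute terms T_C = 267.65 K and T_H = 306.75 K, so ΔT = 39.10 K.
COP_Carnot = T_C/ΔT = 267.65/39.10 = 6.845.
η_II = COP_actual/COP_Carnot = 1.681/6.845 = 0.2456.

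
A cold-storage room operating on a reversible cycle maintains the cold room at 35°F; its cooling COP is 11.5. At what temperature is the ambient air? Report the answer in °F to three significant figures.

COP_R = T_C/(T_H − T_C) gives T_H − T_C = T_C/COP.
With T_C = 274.82 K, T_H = 274.82 × (1 + 1/11.5) = 298.71 K.
Converting, 298.71 K = 78.01°F.

78.0 °F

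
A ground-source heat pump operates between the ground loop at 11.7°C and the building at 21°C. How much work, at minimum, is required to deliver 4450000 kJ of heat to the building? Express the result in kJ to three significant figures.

141000 kJ

In absolute terms T_C = 284.85 K and T_H = 294.15 K, so ΔT = 9.300 K.
The reversible limit is COP_HP = T_H/ΔT = 31.63, so W_min = Q_H/COP = Q_H·ΔT/T_H.
W_min = 4450000 × 9.300/294.15 = 140700 kJ.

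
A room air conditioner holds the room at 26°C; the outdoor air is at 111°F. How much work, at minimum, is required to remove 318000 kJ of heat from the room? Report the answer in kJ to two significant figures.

In absolute terms T_C = 299.15 K and T_H = 317.04 K, so ΔT = 17.89 K.
The reversible limit is COP_R = T_C/ΔT = 16.72, so W_min = Q_C/COP = Q_C·ΔT/T_C.
W_min = 318000 × 17.89/299.15 = 19020 kJ.

19000 kJ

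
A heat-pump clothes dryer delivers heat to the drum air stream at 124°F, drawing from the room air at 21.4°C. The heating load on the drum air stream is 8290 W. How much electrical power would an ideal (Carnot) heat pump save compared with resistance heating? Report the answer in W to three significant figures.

7530 W

In absolute terms T_C = 294.55 K and T_H = 324.26 K, so ΔT = 29.71 K.
COP_Carnot = T_H/ΔT = 324.26/29.71 = 10.91.
Resistance heating needs Ẇ_res = Q̇_H = 8290 W; the reversible heat pump needs only Ẇ_hp = Q̇_H/COP = 759.6 W.
Saving = 8290 − 759.6 = 7530 W.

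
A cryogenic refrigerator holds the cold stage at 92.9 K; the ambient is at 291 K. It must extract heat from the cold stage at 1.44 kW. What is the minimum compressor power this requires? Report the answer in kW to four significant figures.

The reservoir spacing is ΔT = 291 − 92.9 = 198.1 K.
COP_Carnot = T_C/ΔT = 92.90/198.1 = 0.4690.
Ẇ_min = Q̇/COP_Carnot = 1.440/0.4690 = 3.071 kW.

3.071 kW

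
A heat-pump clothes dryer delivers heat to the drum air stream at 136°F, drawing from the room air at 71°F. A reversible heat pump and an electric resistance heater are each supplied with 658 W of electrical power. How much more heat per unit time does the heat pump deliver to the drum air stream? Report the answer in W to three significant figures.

5370 W

In absolute terms T_C = 294.82 K and T_H = 330.93 K, so ΔT = 36.11 K.
COP_Carnot = T_H/ΔT = 330.93/36.11 = 9.164.
The heat pump delivers Q̇_H = COP × Ẇ = 6030 W; the resistance heater delivers Ẇ = 658.0 W.
Extra = (COP − 1)·Ẇ = 5372 W.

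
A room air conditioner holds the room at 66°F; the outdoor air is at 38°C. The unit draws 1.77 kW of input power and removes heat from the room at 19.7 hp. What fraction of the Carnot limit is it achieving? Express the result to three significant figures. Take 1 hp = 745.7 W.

Converting, Q̇_C = 19.70 hp = 14.69 kW, so COP_actual = Q̇_C/Ẇ = 14.69/1.770 = 8.300.
In absolute terms T_C = 292.04 K and T_H = 311.15 K, so ΔT = 19.11 K.
COP_Carnot = T_C/ΔT = 292.04/19.11 = 15.28.
η_II = COP_actual/COP_Carnot = 8.300/15.28 = 0.5431.

0.543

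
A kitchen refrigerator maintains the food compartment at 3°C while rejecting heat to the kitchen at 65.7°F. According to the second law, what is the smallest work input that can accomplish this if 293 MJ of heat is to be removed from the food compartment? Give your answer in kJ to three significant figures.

In absolute terms T_C = 276.15 K and T_H = 291.87 K, so ΔT = 15.72 K.
The reversible limit is COP_R = T_C/ΔT = 17.56, so W_min = Q_C/COP = Q_C·ΔT/T_C.
W_min = 293.0 × 15.72/276.15 = 16.68 MJ = 16680 kJ.

16700 kJ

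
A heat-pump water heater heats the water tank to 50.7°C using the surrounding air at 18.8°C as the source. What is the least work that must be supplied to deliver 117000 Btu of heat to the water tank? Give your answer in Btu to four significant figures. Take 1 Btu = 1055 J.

In absolute terms T_C = 291.95 K and T_H = 323.85 K, so ΔT = 31.90 K.
The reversible limit is COP_HP = T_H/ΔT = 10.15, so W_min = Q_H/COP = Q_H·ΔT/T_H.
W_min = 117000 × 31.90/323.85 = 11520 Btu.

11520 Btu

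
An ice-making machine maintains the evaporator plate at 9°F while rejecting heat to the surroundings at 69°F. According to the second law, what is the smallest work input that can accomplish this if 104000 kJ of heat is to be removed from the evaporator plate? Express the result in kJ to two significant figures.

In absolute terms T_C = 260.37 K and T_H = 293.71 K, so ΔT = 33.33 K.
The reversible limit is COP_R = T_C/ΔT = 7.811, so W_min = Q_C/COP = Q_C·ΔT/T_C.
W_min = 104000 × 33.33/260.37 = 13310 kJ.

13000 kJ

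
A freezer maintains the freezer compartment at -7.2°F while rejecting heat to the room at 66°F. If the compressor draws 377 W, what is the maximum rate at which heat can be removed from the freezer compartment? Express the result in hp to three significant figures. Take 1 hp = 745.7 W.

3.13 hp

In absolute terms T_C = 251.37 K and T_H = 292.04 K, so ΔT = 40.67 K.
COP_Carnot = T_C/ΔT = 251.37/40.67 = 6.181.
Q̇_max = COP_Carnot × Ẇ = 6.181 × 377.0 W = 2330 W = 3.125 hp.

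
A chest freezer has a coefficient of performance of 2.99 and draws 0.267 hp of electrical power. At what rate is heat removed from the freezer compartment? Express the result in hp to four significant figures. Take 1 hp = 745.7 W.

Q̇_C = COP × Ẇ = 2.99 × 0.2670 = 0.7983 hp.

0.7983 hp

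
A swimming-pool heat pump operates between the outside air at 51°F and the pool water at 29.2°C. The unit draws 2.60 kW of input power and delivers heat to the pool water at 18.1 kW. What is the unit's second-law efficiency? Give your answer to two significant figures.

COP_actual = Q̇_H/Ẇ = 18.10/2.600 = 6.962.
In absolute terms T_C = 283.71 K and T_H = 302.35 K, so ΔT = 18.64 K.
COP_Carnot = T_H/ΔT = 302.35/18.64 = 16.22.
η_II = COP_actual/COP_Carnot = 6.962/16.22 = 0.4293.

0.43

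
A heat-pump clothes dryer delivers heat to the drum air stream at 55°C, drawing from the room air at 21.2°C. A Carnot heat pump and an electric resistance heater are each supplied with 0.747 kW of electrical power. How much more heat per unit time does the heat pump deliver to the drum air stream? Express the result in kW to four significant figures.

6.505 kW

In absolute terms T_C = 294.35 K and T_H = 328.15 K, so ΔT = 33.80 K.
COP_Carnot = T_H/ΔT = 328.15/33.80 = 9.709.
The heat pump delivers Q̇_H = COP × Ẇ = 7.252 kW; the resistance heater delivers Ẇ = 0.7470 kW.
Extra = (COP − 1)·Ẇ = 6.505 kW.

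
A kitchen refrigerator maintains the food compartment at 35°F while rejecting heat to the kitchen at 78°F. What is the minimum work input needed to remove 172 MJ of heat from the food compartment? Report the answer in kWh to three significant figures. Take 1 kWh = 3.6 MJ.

4.15 kWh

In absolute terms T_C = 274.82 K and T_H = 298.71 K, so ΔT = 23.89 K.
The reversible limit is COP_R = T_C/ΔT = 11.50, so W_min = Q_C/COP = Q_C·ΔT/T_C.
W_min = 172.0 × 23.89/274.82 = 14.95 MJ = 4.153 kWh.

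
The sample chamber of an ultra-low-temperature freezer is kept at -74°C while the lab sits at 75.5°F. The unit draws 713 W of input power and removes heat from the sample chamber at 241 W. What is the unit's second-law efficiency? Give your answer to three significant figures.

COP_actual = Q̇_C/Ẇ = 241.0/713.0 = 0.3380.
In absolute terms T_C = 199.15 K and T_H = 297.32 K, so ΔT = 98.17 K.
COP_Carnot = T_C/ΔT = 199.15/98.17 = 2.029.
η_II = COP_actual/COP_Carnot = 0.3380/2.029 = 0.1666.

0.167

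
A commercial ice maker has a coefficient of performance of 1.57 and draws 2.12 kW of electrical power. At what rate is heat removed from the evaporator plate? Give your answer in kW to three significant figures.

Q̇_C = COP × Ẇ = 1.57 × 2.120 = 3.328 kW.

3.33 kW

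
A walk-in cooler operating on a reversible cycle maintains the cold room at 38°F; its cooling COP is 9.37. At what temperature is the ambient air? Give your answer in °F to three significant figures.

91.1 °F

COP_R = T_C/(T_H − T_C) gives T_H − T_C = T_C/COP.
With T_C = 276.48 K, T_H = 276.48 × (1 + 1/9.37) = 305.99 K.
Converting, 305.99 K = 91.11°F.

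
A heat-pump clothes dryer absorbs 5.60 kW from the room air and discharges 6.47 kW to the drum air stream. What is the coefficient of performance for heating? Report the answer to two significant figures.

7.4

The first law gives Q̇_H = Q̇_C + Ẇ, so the three rates are Q̇_C = 5.600, Q̇_H = 6.470, Ẇ = 0.8700 kW.
COP_HP = Q̇_H/Ẇ = 6.470/0.8700 = 7.437.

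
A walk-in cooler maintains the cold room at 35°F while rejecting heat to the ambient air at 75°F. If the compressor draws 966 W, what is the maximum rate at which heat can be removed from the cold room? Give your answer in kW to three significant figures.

In absolute terms T_C = 274.82 K and T_H = 297.04 K, so ΔT = 22.22 K.
COP_Carnot = T_C/ΔT = 274.82/22.22 = 12.37.
Q̇_max = COP_Carnot × Ẇ = 12.37 × 966.0 W = 11950 W = 11.95 kW.

11.9 kW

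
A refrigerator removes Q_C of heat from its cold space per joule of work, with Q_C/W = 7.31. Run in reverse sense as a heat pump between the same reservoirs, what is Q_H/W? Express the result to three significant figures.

The first law on one cycle gives Q_H = Q_C + W, so Q_H/W = Q_C/W + 1.
COP_HP = COP_R + 1 = 7.31 + 1 = 8.31.

8.31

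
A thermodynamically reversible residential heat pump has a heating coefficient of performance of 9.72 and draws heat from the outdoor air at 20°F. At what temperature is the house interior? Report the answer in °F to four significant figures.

75.01 °F

COP_HP = T_H/(T_H − T_C) rearranges to T_H = COP·T_C/(COP − 1).
With T_C = 266.48 K, T_H = 9.72 × 266.48/8.720 = 297.04 K.
Converting, 297.04 K = 75.01°F.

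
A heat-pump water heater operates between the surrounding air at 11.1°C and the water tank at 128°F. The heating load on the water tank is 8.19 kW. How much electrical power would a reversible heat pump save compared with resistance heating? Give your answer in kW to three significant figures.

7.13 kW

In absolute terms T_C = 284.25 K and T_H = 326.48 K, so ΔT = 42.23 K.
COP_Carnot = T_H/ΔT = 326.48/42.23 = 7.730.
Resistance heating needs Ẇ_res = Q̇_H = 8.190 kW; the reversible heat pump needs only Ẇ_hp = Q̇_H/COP = 1.059 kW.
Saving = 8.190 − 1.059 = 7.131 kW.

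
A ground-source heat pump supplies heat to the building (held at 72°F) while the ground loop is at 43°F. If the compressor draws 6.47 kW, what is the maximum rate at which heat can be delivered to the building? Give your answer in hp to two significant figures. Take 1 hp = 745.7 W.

In absolute terms T_C = 279.26 K and T_H = 295.37 K, so ΔT = 16.11 K.
COP_Carnot = T_H/ΔT = 295.37/16.11 = 18.33.
Q̇_max = COP_Carnot × Ẇ = 18.33 × 6.470 kW = 118.6 kW = 159.1 hp.

160 hp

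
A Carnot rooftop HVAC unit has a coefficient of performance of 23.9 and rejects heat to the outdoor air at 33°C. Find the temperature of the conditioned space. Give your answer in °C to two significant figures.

For a Carnot refrigerator COP_R = T_C/(T_H − T_C), so T_C = COP·T_H/(1 + COP).
With T_H = 306.15 K, T_C = 23.9 × 306.15/24.90 = 293.85 K.
Converting, 293.85 K = 20.70°C.

21 °C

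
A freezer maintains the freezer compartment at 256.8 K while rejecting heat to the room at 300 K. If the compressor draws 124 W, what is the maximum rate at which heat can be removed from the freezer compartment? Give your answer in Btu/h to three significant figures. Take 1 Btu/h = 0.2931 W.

The reservoir spacing is ΔT = 300 − 256.8 = 43.20 K.
COP_Carnot = T_C/ΔT = 256.80/43.20 = 5.944.
Q̇_max = COP_Carnot × Ẇ = 5.944 × 124.0 W = 737.1 W = 2515 Btu/h.

2510 Btu/h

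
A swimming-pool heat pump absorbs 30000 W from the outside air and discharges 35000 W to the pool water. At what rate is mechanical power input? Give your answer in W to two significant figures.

For a cyclic device the first law requires Q̇_H = Q̇_C + Ẇ.
Ẇ = Q̇_H − Q̇_C = 5000 W.

5000 W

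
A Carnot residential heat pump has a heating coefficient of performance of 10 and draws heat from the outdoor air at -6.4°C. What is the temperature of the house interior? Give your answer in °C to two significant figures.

23 °C

COP_HP = T_H/(T_H − T_C) rearranges to T_H = COP·T_C/(COP − 1).
With T_C = 266.75 K, T_H = 10 × 266.75/9.000 = 296.39 K.
Converting, 296.39 K = 23.24°C.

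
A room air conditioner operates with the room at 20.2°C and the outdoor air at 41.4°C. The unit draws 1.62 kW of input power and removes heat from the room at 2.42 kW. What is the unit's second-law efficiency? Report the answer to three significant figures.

0.108

COP_actual = Q̇_C/Ẇ = 2.420/1.620 = 1.494.
In absolute terms T_C = 293.35 K and T_H = 314.55 K, so ΔT = 21.20 K.
COP_Carnot = T_C/ΔT = 293.35/21.20 = 13.84.
η_II = COP_actual/COP_Carnot = 1.494/13.84 = 0.1080.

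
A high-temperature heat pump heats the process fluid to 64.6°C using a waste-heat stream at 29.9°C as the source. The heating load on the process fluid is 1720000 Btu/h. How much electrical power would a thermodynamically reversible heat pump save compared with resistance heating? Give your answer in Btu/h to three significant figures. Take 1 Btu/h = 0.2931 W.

1540000 Btu/h

In absolute terms T_C = 303.05 K and T_H = 337.75 K, so ΔT = 34.70 K.
COP_Carnot = T_H/ΔT = 337.75/34.70 = 9.733.
Resistance heating needs Ẇ_res = Q̇_H = 1720000 Btu/h; the reversible heat pump needs only Ẇ_hp = Q̇_H/COP = 176700 Btu/h.
Saving = 1720000 − 176700 = 1543000 Btu/h.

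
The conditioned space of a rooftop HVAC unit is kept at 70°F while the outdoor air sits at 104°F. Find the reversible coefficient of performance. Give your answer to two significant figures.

16

In absolute terms T_C = 294.26 K and T_H = 313.15 K, so ΔT = 18.89 K.
For a reversible cycle, COP_Carnot = T_C/ΔT = 294.26/18.89 = 15.58.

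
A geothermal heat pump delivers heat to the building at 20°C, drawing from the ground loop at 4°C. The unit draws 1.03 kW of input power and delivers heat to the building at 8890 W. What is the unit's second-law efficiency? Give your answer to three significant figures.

Converting, Q̇_H = 8890 W = 8.890 kW, so COP_actual = Q̇_H/Ẇ = 8.890/1.030 = 8.631.
In absolute terms T_C = 277.15 K and T_H = 293.15 K, so ΔT = 16.00 K.
COP_Carnot = T_H/ΔT = 293.15/16.00 = 18.32.
η_II = COP_actual/COP_Carnot = 8.631/18.32 = 0.4711.

0.471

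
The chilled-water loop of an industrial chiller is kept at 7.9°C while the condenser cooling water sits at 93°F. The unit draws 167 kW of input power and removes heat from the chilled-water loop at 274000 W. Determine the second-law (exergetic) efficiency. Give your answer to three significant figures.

0.152

Converting, Q̇_C = 274000 W = 274.0 kW, so COP_actual = Q̇_C/Ẇ = 274.0/167.0 = 1.641.
In absolute terms T_C = 281.05 K and T_H = 307.04 K, so ΔT = 25.99 K.
COP_Carnot = T_C/ΔT = 281.05/25.99 = 10.81.
η_II = COP_actual/COP_Carnot = 1.641/10.81 = 0.1517.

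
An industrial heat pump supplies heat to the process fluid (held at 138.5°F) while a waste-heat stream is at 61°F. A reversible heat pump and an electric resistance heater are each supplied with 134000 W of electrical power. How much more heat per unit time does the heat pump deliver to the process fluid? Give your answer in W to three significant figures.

900000 W

In absolute terms T_C = 289.26 K and T_H = 332.32 K, so ΔT = 43.06 K.
COP_Carnot = T_H/ΔT = 332.32/43.06 = 7.718.
The heat pump delivers Q̇_H = COP × Ẇ = 1034000 W; the resistance heater delivers Ẇ = 134000 W.
Extra = (COP − 1)·Ẇ = 900300 W.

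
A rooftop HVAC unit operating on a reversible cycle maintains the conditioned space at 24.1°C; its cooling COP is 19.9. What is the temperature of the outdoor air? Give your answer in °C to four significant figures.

COP_R = T_C/(T_H − T_C) gives T_H − T_C = T_C/COP.
With T_C = 297.25 K, T_H = 297.25 × (1 + 1/19.9) = 312.19 K.
Converting, 312.19 K = 39.04°C.

39.04 °C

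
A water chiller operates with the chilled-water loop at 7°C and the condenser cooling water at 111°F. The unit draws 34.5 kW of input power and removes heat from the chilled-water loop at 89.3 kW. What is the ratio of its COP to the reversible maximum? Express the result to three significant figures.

0.341

COP_actual = Q̇_C/Ẇ = 89.30/34.50 = 2.588.
In absolute terms T_C = 280.15 K and T_H = 317.04 K, so ΔT = 36.89 K.
COP_Carnot = T_C/ΔT = 280.15/36.89 = 7.594.
η_II = COP_actual/COP_Carnot = 2.588/7.594 = 0.3408.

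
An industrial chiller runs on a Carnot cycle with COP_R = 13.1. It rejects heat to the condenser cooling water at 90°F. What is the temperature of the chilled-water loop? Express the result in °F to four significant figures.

51.02 °F

For a Carnot refrigerator COP_R = T_C/(T_H − T_C), so T_C = COP·T_H/(1 + COP).
With T_H = 305.37 K, T_C = 13.1 × 305.37/14.10 = 283.71 K.
Converting, 283.71 K = 51.02°F.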